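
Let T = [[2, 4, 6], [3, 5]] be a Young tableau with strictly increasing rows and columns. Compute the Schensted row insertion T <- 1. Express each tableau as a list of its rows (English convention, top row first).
In row 1, 1 replaces 2 (the leftmost entry greater than 1); 2 is bumped to row 2. In row 2, 2 replaces 3 (the leftmost entry greater than 2); 3 is bumped to row 3. 3 starts a new row 3. The new tableau is [[1, 4, 6], [2, 5], [3]].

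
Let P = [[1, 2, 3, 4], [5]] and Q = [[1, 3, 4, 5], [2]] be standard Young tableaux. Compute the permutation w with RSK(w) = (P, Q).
5 1 2 3 4

Reverse the RSK construction: for i from n down to 1, find the cell of Q containing i, remove the entry at that cell from P, and reverse-bump it up through P; the value ejected from row 1 is w(i).

Step i=5: Q has 5 at row 1, column 4; remove that cell from P, ejecting 4. So w(5) = 4. P is now [[1, 2, 3], [5]].
Step i=4: Q has 4 at row 1, column 3; remove that cell from P, ejecting 3. So w(4) = 3. P is now [[1, 2], [5]].
Step i=3: Q has 3 at row 1, column 2; remove that cell from P, ejecting 2. So w(3) = 2. P is now [[1], [5]].
Step i=2: Q has 2 at row 2, column 1; remove 5 from row 2 of P and reverse-bump: 5 enters row 1 and ejects 1. So w(2) = 1. P is now [[5]].
Step i=1: Q has 1 at row 1, column 1; remove that cell from P, ejecting 5. So w(1) = 5. P is now [].

So w = 5 1 2 3 4.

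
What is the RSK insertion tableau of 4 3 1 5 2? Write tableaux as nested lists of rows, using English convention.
P = [[1, 2], [3, 5], [4]]

Insert 4: appended to row 1. P = [[4]].
Insert 3: 3 bumps 4 from row 1; 4 starts row 2. P = [[3], [4]].
Insert 1: 1 bumps 3 from row 1; 3 bumps 4 from row 2; 4 starts row 3. P = [[1], [3], [4]].
Insert 5: appended to row 1. P = [[1, 5], [3], [4]].
Insert 2: 2 bumps 5 from row 1; 5 appends to row 2. P = [[1, 2], [3, 5], [4]].

So P = [[1, 2], [3, 5], [4]].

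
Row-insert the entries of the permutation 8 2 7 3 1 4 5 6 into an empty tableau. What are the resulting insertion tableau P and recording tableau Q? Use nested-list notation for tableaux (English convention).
Insert each entry of the permutation into P by Schensted row insertion, recording in Q the position of each new cell.

After inserting 8: P = [[8]].
After inserting 2: P = [[2], [8]].
After inserting 7: P = [[2, 7], [8]].
After inserting 3: P = [[2, 3], [7], [8]].
After inserting 1: P = [[1, 3], [2], [7], [8]].
After inserting 4: P = [[1, 3, 4], [2], [7], [8]].
After inserting 5: P = [[1, 3, 4, 5], [2], [7], [8]].
After inserting 6: P = [[1, 3, 4, 5, 6], [2], [7], [8]].

So P = [[1, 3, 4, 5, 6], [2], [7], [8]], Q = [[1, 3, 6, 7, 8], [2], [4], [5]].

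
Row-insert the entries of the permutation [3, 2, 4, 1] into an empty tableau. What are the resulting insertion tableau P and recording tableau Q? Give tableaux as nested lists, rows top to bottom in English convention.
Insert each entry of the permutation into P by Schensted row insertion, recording in Q the position of each new cell.

Insert 3: appended to row 1. P = [[3]].
Insert 2: 2 bumps 3 from row 1; 3 starts row 2. P = [[2], [3]].
Insert 4: appended to row 1. P = [[2, 4], [3]].
Insert 1: 1 bumps 2 from row 1; 2 bumps 3 from row 2; 3 starts row 3. P = [[1, 4], [2], [3]].

So P = [[1, 4], [2], [3]], Q = [[1, 3], [2], [4]].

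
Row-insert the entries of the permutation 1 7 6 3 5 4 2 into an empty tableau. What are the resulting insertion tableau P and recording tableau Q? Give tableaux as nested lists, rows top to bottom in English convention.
P = [[1, 2, 4], [3], [5], [6], [7]], Q = [[1, 2, 5], [3], [4], [6], [7]]

Insert each entry of the permutation into P by Schensted row insertion, recording in Q the position of each new cell.

Insert 1: appended to row 1. P = [[1]].
Insert 7: appended to row 1. P = [[1, 7]].
Insert 6: 6 bumps 7 from row 1; 7 starts row 2. P = [[1, 6], [7]].
Insert 3: 3 bumps 6 from row 1; 6 bumps 7 from row 2; 7 starts row 3. P = [[1, 3], [6], [7]].
Insert 5: appended to row 1. P = [[1, 3, 5], [6], [7]].
Insert 4: 4 bumps 5 from row 1; 5 bumps 6 from row 2; 6 bumps 7 from row 3; 7 starts row 4. P = [[1, 3, 4], [5], [6], [7]].
Insert 2: 2 bumps 3 from row 1; 3 bumps 5 from row 2; 5 bumps 6 from row 3; 6 bumps 7 from row 4; 7 starts row 5. P = [[1, 2, 4], [3], [5], [6], [7]].

So P = [[1, 2, 4], [3], [5], [6], [7]], Q = [[1, 2, 5], [3], [4], [6], [7]].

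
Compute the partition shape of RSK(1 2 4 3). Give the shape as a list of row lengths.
[3, 1]

Row-insert each entry into an empty tableau.

After inserting 1: P = [[1]].
After inserting 2: P = [[1, 2]].
After inserting 4: P = [[1, 2, 4]].
After inserting 3: P = [[1, 2, 3], [4]].

The final insertion tableau P = [[1, 2, 3], [4]] has shape [3, 1].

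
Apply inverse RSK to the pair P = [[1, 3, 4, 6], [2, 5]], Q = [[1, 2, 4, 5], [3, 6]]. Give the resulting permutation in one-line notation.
2 3 1 5 6 4

Reverse RSK: for i = n, n-1, ..., 1, locate i in Q, remove the corresponding corner cell from P, and reverse-bump its entry up through P; the value ejected from row 1 is w(i).

So w = 2 3 1 5 6 4.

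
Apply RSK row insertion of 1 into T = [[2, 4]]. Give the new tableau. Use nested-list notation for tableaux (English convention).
In row 1, 1 replaces 2 (the leftmost entry greater than 1); 2 is bumped to row 2. 2 starts a new row 2. The new tableau is [[1, 4], [2]].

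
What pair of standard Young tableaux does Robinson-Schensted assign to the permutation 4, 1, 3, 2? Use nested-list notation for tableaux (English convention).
Insert each entry of the permutation into P by Schensted row insertion, recording in Q the position of each new cell.

Insert 4: appended to row 1. P = [[4]].
Insert 1: 1 bumps 4 from row 1; 4 starts row 2. P = [[1], [4]].
Insert 3: appended to row 1. P = [[1, 3], [4]].
Insert 2: 2 bumps 3 from row 1; 3 bumps 4 from row 2; 4 starts row 3. P = [[1, 2], [3], [4]].

So P = [[1, 2], [3], [4]], Q = [[1, 3], [2], [4]].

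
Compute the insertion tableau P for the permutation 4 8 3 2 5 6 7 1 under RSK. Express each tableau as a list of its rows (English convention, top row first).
P = [[1, 5, 6, 7], [2, 8], [3], [4]]

Insert 4: appended to row 1. P = [[4]].
Insert 8: appended to row 1. P = [[4, 8]].
Insert 3: 3 bumps 4 from row 1; 4 starts row 2. P = [[3, 8], [4]].
Insert 2: 2 bumps 3 from row 1; 3 bumps 4 from row 2; 4 starts row 3. P = [[2, 8], [3], [4]].
Insert 5: 5 bumps 8 from row 1; 8 appends to row 2. P = [[2, 5], [3, 8], [4]].
Insert 6: appended to row 1. P = [[2, 5, 6], [3, 8], [4]].
Insert 7: appended to row 1. P = [[2, 5, 6, 7], [3, 8], [4]].
Insert 1: 1 bumps 2 from row 1; 2 bumps 3 from row 2; 3 bumps 4 from row 3; 4 starts row 4. P = [[1, 5, 6, 7], [2, 8], [3], [4]].

So P = [[1, 5, 6, 7], [2, 8], [3], [4]].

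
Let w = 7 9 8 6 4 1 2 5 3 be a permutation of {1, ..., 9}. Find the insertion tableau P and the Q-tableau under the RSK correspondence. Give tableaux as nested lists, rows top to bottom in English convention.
P = [[1, 2, 3], [4, 5], [6, 8], [7], [9]], Q = [[1, 2, 8], [3, 7], [4, 9], [5], [6]]

Insert each entry of the permutation into P by Schensted row insertion, recording in Q the position of each new cell.

After inserting 7: P = [[7]].
After inserting 9: P = [[7, 9]].
After inserting 8: P = [[7, 8], [9]].
After inserting 6: P = [[6, 8], [7], [9]].
After inserting 4: P = [[4, 8], [6], [7], [9]].
After inserting 1: P = [[1, 8], [4], [6], [7], [9]].
After inserting 2: P = [[1, 2], [4, 8], [6], [7], [9]].
After inserting 5: P = [[1, 2, 5], [4, 8], [6], [7], [9]].
After inserting 3: P = [[1, 2, 3], [4, 5], [6, 8], [7], [9]].

So P = [[1, 2, 3], [4, 5], [6, 8], [7], [9]], Q = [[1, 2, 8], [3, 7], [4, 9], [5], [6]].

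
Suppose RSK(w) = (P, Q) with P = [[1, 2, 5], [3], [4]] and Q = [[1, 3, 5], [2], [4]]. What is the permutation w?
4 1 3 2 5

Reverse the RSK construction: for i from n down to 1, find the cell of Q containing i, remove the entry at that cell from P, and reverse-bump it up through P; the value ejected from row 1 is w(i).

Step i=5: Q has 5 at row 1, column 3; remove that cell from P, ejecting 5. So w(5) = 5. P is now [[1, 2], [3], [4]].
Step i=4: Q has 4 at row 3, column 1; remove 4 from row 3 of P and reverse-bump: 4 enters row 2 and ejects 3; 3 enters row 1 and ejects 2. So w(4) = 2. P is now [[1, 3], [4]].
Step i=3: Q has 3 at row 1, column 2; remove that cell from P, ejecting 3. So w(3) = 3. P is now [[1], [4]].
Step i=2: Q has 2 at row 2, column 1; remove 4 from row 2 of P and reverse-bump: 4 enters row 1 and ejects 1. So w(2) = 1. P is now [[4]].
Step i=1: Q has 1 at row 1, column 1; remove that cell from P, ejecting 4. So w(1) = 4. P is now [].

So w = 4 1 3 2 5.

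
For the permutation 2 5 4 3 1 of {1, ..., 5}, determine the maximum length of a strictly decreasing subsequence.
4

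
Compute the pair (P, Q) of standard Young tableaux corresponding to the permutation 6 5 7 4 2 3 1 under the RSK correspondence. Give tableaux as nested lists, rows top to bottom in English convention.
Insert each entry of the permutation into P by Schensted row insertion, recording in Q the position of each new cell.

Insert 6: appended to row 1. P = [[6]].
Insert 5: 5 bumps 6 from row 1; 6 starts row 2. P = [[5], [6]].
Insert 7: appended to row 1. P = [[5, 7], [6]].
Insert 4: 4 bumps 5 from row 1; 5 bumps 6 from row 2; 6 starts row 3. P = [[4, 7], [5], [6]].
Insert 2: 2 bumps 4 from row 1; 4 bumps 5 from row 2; 5 bumps 6 from row 3; 6 starts row 4. P = [[2, 7], [4], [5], [6]].
Insert 3: 3 bumps 7 from row 1; 7 appends to row 2. P = [[2, 3], [4, 7], [5], [6]].
Insert 1: 1 bumps 2 from row 1; 2 bumps 4 from row 2; 4 bumps 5 from row 3; 5 bumps 6 from row 4; 6 starts row 5. P = [[1, 3], [2, 7], [4], [5], [6]].

So P = [[1, 3], [2, 7], [4], [5], [6]], Q = [[1, 3], [2, 6], [4], [5], [7]].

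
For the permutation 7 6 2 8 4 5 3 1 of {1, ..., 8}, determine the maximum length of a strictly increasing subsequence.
3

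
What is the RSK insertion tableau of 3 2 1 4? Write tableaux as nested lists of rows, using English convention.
Insert 3: appended to row 1. P = [[3]].
Insert 2: 2 bumps 3 from row 1; 3 starts row 2. P = [[2], [3]].
Insert 1: 1 bumps 2 from row 1; 2 bumps 3 from row 2; 3 starts row 3. P = [[1], [2], [3]].
Insert 4: appended to row 1. P = [[1, 4], [2], [3]].

So P = [[1, 4], [2], [3]].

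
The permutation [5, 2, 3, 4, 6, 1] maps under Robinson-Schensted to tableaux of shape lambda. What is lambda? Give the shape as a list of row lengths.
[4, 1, 1]

Row-insert each entry into an empty tableau.

After inserting 5: P = [[5]].
After inserting 2: P = [[2], [5]].
After inserting 3: P = [[2, 3], [5]].
After inserting 4: P = [[2, 3, 4], [5]].
After inserting 6: P = [[2, 3, 4, 6], [5]].
After inserting 1: P = [[1, 3, 4, 6], [2], [5]].

The final insertion tableau P = [[1, 3, 4, 6], [2], [5]] has shape [4, 1, 1].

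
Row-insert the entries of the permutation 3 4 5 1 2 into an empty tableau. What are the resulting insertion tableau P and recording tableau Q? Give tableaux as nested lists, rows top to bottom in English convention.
P = [[1, 2, 5], [3, 4]], Q = [[1, 2, 3], [4, 5]]

Insert each entry of the permutation into P by Schensted row insertion, recording in Q the position of each new cell.

Insert 3: appended to row 1. P = [[3]].
Insert 4: appended to row 1. P = [[3, 4]].
Insert 5: appended to row 1. P = [[3, 4, 5]].
Insert 1: 1 bumps 3 from row 1; 3 starts row 2. P = [[1, 4, 5], [3]].
Insert 2: 2 bumps 4 from row 1; 4 appends to row 2. P = [[1, 2, 5], [3, 4]].

So P = [[1, 2, 5], [3, 4]], Q = [[1, 2, 3], [4, 5]].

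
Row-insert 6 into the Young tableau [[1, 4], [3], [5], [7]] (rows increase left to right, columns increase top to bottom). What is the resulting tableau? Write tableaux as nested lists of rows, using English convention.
[[1, 4, 6], [3], [5], [7]]

6 is larger than every entry of row 1, so it is appended to row 1. The new tableau is [[1, 4, 6], [3], [5], [7]].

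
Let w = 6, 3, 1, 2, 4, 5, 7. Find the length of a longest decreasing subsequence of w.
3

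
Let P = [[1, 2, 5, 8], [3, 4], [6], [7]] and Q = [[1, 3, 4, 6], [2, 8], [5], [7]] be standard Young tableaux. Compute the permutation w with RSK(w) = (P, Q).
Reverse the RSK construction: for i from n down to 1, find the cell of Q containing i, remove the entry at that cell from P, and reverse-bump it up through P; the value ejected from row 1 is w(i).

Step i=8: Q has 8 at row 2, column 2; remove 4 from row 2 of P and reverse-bump: 4 enters row 1 and ejects 2. So w(8) = 2. P is now [[1, 4, 5, 8], [3], [6], [7]].
Step i=7: Q has 7 at row 4, column 1; remove 7 from row 4 of P and reverse-bump: 7 enters row 3 and ejects 6; 6 enters row 2 and ejects 3; 3 enters row 1 and ejects 1. So w(7) = 1. P is now [[3, 4, 5, 8], [6], [7]].
Step i=6: Q has 6 at row 1, column 4; remove that cell from P, ejecting 8. So w(6) = 8. P is now [[3, 4, 5], [6], [7]].
Step i=5: Q has 5 at row 3, column 1; remove 7 from row 3 of P and reverse-bump: 7 enters row 2 and ejects 6; 6 enters row 1 and ejects 5. So w(5) = 5. P is now [[3, 4, 6], [7]].
Step i=4: Q has 4 at row 1, column 3; remove that cell from P, ejecting 6. So w(4) = 6. P is now [[3, 4], [7]].
Step i=3: Q has 3 at row 1, column 2; remove that cell from P, ejecting 4. So w(3) = 4. P is now [[3], [7]].
Step i=2: Q has 2 at row 2, column 1; remove 7 from row 2 of P and reverse-bump: 7 enters row 1 and ejects 3. So w(2) = 3. P is now [[7]].
Step i=1: Q has 1 at row 1, column 1; remove that cell from P, ejecting 7. So w(1) = 7. P is now [].

So w = 7 3 4 6 5 8 1 2.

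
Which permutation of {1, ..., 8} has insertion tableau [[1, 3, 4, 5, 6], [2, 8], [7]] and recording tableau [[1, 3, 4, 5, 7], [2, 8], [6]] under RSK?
Reverse the RSK construction: for i from n down to 1, find the cell of Q containing i, remove the entry at that cell from P, and reverse-bump it up through P; the value ejected from row 1 is w(i).

Step i=8: Q has 8 at row 2, column 2; remove 8 from row 2 of P and reverse-bump: 8 enters row 1 and ejects 6. So w(8) = 6. P is now [[1, 3, 4, 5, 8], [2], [7]].
Step i=7: Q has 7 at row 1, column 5; remove that cell from P, ejecting 8. So w(7) = 8. P is now [[1, 3, 4, 5], [2], [7]].
Step i=6: Q has 6 at row 3, column 1; remove 7 from row 3 of P and reverse-bump: 7 enters row 2 and ejects 2; 2 enters row 1 and ejects 1. So w(6) = 1. P is now [[2, 3, 4, 5], [7]].
Step i=5: Q has 5 at row 1, column 4; remove that cell from P, ejecting 5. So w(5) = 5. P is now [[2, 3, 4], [7]].
Step i=4: Q has 4 at row 1, column 3; remove that cell from P, ejecting 4. So w(4) = 4. P is now [[2, 3], [7]].
Step i=3: Q has 3 at row 1, column 2; remove that cell from P, ejecting 3. So w(3) = 3. P is now [[2], [7]].
Step i=2: Q has 2 at row 2, column 1; remove 7 from row 2 of P and reverse-bump: 7 enters row 1 and ejects 2. So w(2) = 2. P is now [[7]].
Step i=1: Q has 1 at row 1, column 1; remove that cell from P, ejecting 7. So w(1) = 7. P is now [].

So w = 7 2 3 4 5 1 8 6.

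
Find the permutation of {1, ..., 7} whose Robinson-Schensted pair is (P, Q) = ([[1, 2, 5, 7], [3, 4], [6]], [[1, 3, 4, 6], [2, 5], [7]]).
Reverse the RSK construction: for i from n down to 1, find the cell of Q containing i, remove the entry at that cell from P, and reverse-bump it up through P; the value ejected from row 1 is w(i).

Step i=7: Q has 7 at row 3, column 1; remove 6 from row 3 of P and reverse-bump: 6 enters row 2 and ejects 4; 4 enters row 1 and ejects 2. So w(7) = 2. P is now [[1, 4, 5, 7], [3, 6]].
Step i=6: Q has 6 at row 1, column 4; remove that cell from P, ejecting 7. So w(6) = 7. P is now [[1, 4, 5], [3, 6]].
Step i=5: Q has 5 at row 2, column 2; remove 6 from row 2 of P and reverse-bump: 6 enters row 1 and ejects 5. So w(5) = 5. P is now [[1, 4, 6], [3]].
Step i=4: Q has 4 at row 1, column 3; remove that cell from P, ejecting 6. So w(4) = 6. P is now [[1, 4], [3]].
Step i=3: Q has 3 at row 1, column 2; remove that cell from P, ejecting 4. So w(3) = 4. P is now [[1], [3]].
Step i=2: Q has 2 at row 2, column 1; remove 3 from row 2 of P and reverse-bump: 3 enters row 1 and ejects 1. So w(2) = 1. P is now [[3]].
Step i=1: Q has 1 at row 1, column 1; remove that cell from P, ejecting 3. So w(1) = 3. P is now [].

So w = 3 1 4 6 5 7 2.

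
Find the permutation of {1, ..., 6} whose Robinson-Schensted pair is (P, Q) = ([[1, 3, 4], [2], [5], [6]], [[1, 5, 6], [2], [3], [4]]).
6 5 2 1 3 4

Reverse the RSK construction: for i from n down to 1, find the cell of Q containing i, remove the entry at that cell from P, and reverse-bump it up through P; the value ejected from row 1 is w(i).

Step i=6: Q has 6 at row 1, column 3; remove that cell from P, ejecting 4. So w(6) = 4. P is now [[1, 3], [2], [5], [6]].
Step i=5: Q has 5 at row 1, column 2; remove that cell from P, ejecting 3. So w(5) = 3. P is now [[1], [2], [5], [6]].
Step i=4: Q has 4 at row 4, column 1; remove 6 from row 4 of P and reverse-bump: 6 enters row 3 and ejects 5; 5 enters row 2 and ejects 2; 2 enters row 1 and ejects 1. So w(4) = 1. P is now [[2], [5], [6]].
Step i=3: Q has 3 at row 3, column 1; remove 6 from row 3 of P and reverse-bump: 6 enters row 2 and ejects 5; 5 enters row 1 and ejects 2. So w(3) = 2. P is now [[5], [6]].
Step i=2: Q has 2 at row 2, column 1; remove 6 from row 2 of P and reverse-bump: 6 enters row 1 and ejects 5. So w(2) = 5. P is now [[6]].
Step i=1: Q has 1 at row 1, column 1; remove that cell from P, ejecting 6. So w(1) = 6. P is now [].

So w = 6 5 2 1 3 4.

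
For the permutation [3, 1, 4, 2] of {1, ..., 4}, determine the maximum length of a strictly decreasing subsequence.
2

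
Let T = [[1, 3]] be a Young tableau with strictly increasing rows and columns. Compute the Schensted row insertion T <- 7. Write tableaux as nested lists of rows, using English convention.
[[1, 3, 7]]

7 is larger than every entry of row 1, so it is appended to row 1. The new tableau is [[1, 3, 7]].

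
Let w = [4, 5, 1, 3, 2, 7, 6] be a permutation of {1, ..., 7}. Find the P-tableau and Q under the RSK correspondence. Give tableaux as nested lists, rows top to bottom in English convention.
Insert each entry of the permutation into P by Schensted row insertion, recording in Q the position of each new cell.

Insert 4: appended to row 1. P = [[4]].
Insert 5: appended to row 1. P = [[4, 5]].
Insert 1: 1 bumps 4 from row 1; 4 starts row 2. P = [[1, 5], [4]].
Insert 3: 3 bumps 5 from row 1; 5 appends to row 2. P = [[1, 3], [4, 5]].
Insert 2: 2 bumps 3 from row 1; 3 bumps 4 from row 2; 4 starts row 3. P = [[1, 2], [3, 5], [4]].
Insert 7: appended to row 1. P = [[1, 2, 7], [3, 5], [4]].
Insert 6: 6 bumps 7 from row 1; 7 appends to row 2. P = [[1, 2, 6], [3, 5, 7], [4]].

So P = [[1, 2, 6], [3, 5, 7], [4]], Q = [[1, 2, 6], [3, 4, 7], [5]].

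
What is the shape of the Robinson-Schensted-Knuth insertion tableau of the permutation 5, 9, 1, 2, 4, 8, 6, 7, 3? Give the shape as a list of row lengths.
[5, 2, 1, 1]

Row-insert each entry into an empty tableau.

After inserting 5: P = [[5]].
After inserting 9: P = [[5, 9]].
After inserting 1: P = [[1, 9], [5]].
After inserting 2: P = [[1, 2], [5, 9]].
After inserting 4: P = [[1, 2, 4], [5, 9]].
After inserting 8: P = [[1, 2, 4, 8], [5, 9]].
After inserting 6: P = [[1, 2, 4, 6], [5, 8], [9]].
After inserting 7: P = [[1, 2, 4, 6, 7], [5, 8], [9]].
After inserting 3: P = [[1, 2, 3, 6, 7], [4, 8], [5], [9]].

The final insertion tableau P = [[1, 2, 3, 6, 7], [4, 8], [5], [9]] has shape [5, 2, 1, 1].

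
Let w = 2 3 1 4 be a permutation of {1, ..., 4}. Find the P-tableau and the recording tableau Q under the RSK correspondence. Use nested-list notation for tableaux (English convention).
P = [[1, 3, 4], [2]], Q = [[1, 2, 4], [3]]

Insert each entry of the permutation into P by Schensted row insertion, recording in Q the position of each new cell.

Insert 2: appended to row 1. P = [[2]].
Insert 3: appended to row 1. P = [[2, 3]].
Insert 1: 1 bumps 2 from row 1; 2 starts row 2. P = [[1, 3], [2]].
Insert 4: appended to row 1. P = [[1, 3, 4], [2]].

So P = [[1, 3, 4], [2]], Q = [[1, 2, 4], [3]].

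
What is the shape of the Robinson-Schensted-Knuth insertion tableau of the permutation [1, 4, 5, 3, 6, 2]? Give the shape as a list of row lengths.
RSK row insertion gives P = [[1, 2, 5, 6], [3], [4]], which has shape [4, 1, 1].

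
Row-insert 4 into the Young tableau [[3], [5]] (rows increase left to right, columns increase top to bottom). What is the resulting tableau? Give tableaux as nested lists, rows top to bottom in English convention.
[[3, 4], [5]]

4 is larger than every entry of row 1, so it is appended to row 1. The new tableau is [[3, 4], [5]].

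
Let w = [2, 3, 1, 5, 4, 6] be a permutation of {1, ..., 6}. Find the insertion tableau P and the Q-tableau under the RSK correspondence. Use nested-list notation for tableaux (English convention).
Insert each entry of the permutation into P by Schensted row insertion, recording in Q the position of each new cell.

After inserting 2: P = [[2]].
After inserting 3: P = [[2, 3]].
After inserting 1: P = [[1, 3], [2]].
After inserting 5: P = [[1, 3, 5], [2]].
After inserting 4: P = [[1, 3, 4], [2, 5]].
After inserting 6: P = [[1, 3, 4, 6], [2, 5]].

So P = [[1, 3, 4, 6], [2, 5]], Q = [[1, 2, 4, 6], [3, 5]].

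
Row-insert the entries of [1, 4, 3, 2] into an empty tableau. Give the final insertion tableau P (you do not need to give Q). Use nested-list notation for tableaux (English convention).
P = [[1, 2], [3], [4]]

Insert 1: appended to row 1. P = [[1]].
Insert 4: appended to row 1. P = [[1, 4]].
Insert 3: 3 bumps 4 from row 1; 4 starts row 2. P = [[1, 3], [4]].
Insert 2: 2 bumps 3 from row 1; 3 bumps 4 from row 2; 4 starts row 3. P = [[1, 2], [3], [4]].

So P = [[1, 2], [3], [4]].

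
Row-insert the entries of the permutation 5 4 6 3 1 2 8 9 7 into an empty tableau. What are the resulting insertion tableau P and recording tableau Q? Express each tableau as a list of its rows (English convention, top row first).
P = [[1, 2, 7, 9], [3, 6, 8], [4], [5]], Q = [[1, 3, 7, 8], [2, 6, 9], [4], [5]]

Insert each entry of the permutation into P by Schensted row insertion, recording in Q the position of each new cell.

Insert 5: appended to row 1. P = [[5]].
Insert 4: 4 bumps 5 from row 1; 5 starts row 2. P = [[4], [5]].
Insert 6: appended to row 1. P = [[4, 6], [5]].
Insert 3: 3 bumps 4 from row 1; 4 bumps 5 from row 2; 5 starts row 3. P = [[3, 6], [4], [5]].
Insert 1: 1 bumps 3 from row 1; 3 bumps 4 from row 2; 4 bumps 5 from row 3; 5 starts row 4. P = [[1, 6], [3], [4], [5]].
Insert 2: 2 bumps 6 from row 1; 6 appends to row 2. P = [[1, 2], [3, 6], [4], [5]].
Insert 8: appended to row 1. P = [[1, 2, 8], [3, 6], [4], [5]].
Insert 9: appended to row 1. P = [[1, 2, 8, 9], [3, 6], [4], [5]].
Insert 7: 7 bumps 8 from row 1; 8 appends to row 2. P = [[1, 2, 7, 9], [3, 6, 8], [4], [5]].

So P = [[1, 2, 7, 9], [3, 6, 8], [4], [5]], Q = [[1, 3, 7, 8], [2, 6, 9], [4], [5]].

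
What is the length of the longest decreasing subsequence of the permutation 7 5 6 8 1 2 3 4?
3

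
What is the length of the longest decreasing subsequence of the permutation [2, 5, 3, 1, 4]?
3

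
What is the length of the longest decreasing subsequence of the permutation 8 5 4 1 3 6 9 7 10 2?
5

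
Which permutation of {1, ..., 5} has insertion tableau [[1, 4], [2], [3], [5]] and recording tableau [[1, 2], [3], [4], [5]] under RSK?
Reverse the RSK construction: for i from n down to 1, find the cell of Q containing i, remove the entry at that cell from P, and reverse-bump it up through P; the value ejected from row 1 is w(i).

Step i=5: Q has 5 at row 4, column 1; remove 5 from row 4 of P and reverse-bump: 5 enters row 3 and ejects 3; 3 enters row 2 and ejects 2; 2 enters row 1 and ejects 1. So w(5) = 1. P is now [[2, 4], [3], [5]].
Step i=4: Q has 4 at row 3, column 1; remove 5 from row 3 of P and reverse-bump: 5 enters row 2 and ejects 3; 3 enters row 1 and ejects 2. So w(4) = 2. P is now [[3, 4], [5]].
Step i=3: Q has 3 at row 2, column 1; remove 5 from row 2 of P and reverse-bump: 5 enters row 1 and ejects 4. So w(3) = 4. P is now [[3, 5]].
Step i=2: Q has 2 at row 1, column 2; remove that cell from P, ejecting 5. So w(2) = 5. P is now [[3]].
Step i=1: Q has 1 at row 1, column 1; remove that cell from P, ejecting 3. So w(1) = 3. P is now [].

So w = 3 5 4 2 1.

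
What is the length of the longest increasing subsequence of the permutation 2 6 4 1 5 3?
3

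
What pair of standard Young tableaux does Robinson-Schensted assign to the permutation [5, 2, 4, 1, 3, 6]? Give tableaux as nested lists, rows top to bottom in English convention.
Insert each entry of the permutation into P by Schensted row insertion, recording in Q the position of each new cell.

Insert 5: appended to row 1. P = [[5]].
Insert 2: 2 bumps 5 from row 1; 5 starts row 2. P = [[2], [5]].
Insert 4: appended to row 1. P = [[2, 4], [5]].
Insert 1: 1 bumps 2 from row 1; 2 bumps 5 from row 2; 5 starts row 3. P = [[1, 4], [2], [5]].
Insert 3: 3 bumps 4 from row 1; 4 appends to row 2. P = [[1, 3], [2, 4], [5]].
Insert 6: appended to row 1. P = [[1, 3, 6], [2, 4], [5]].

So P = [[1, 3, 6], [2, 4], [5]], Q = [[1, 3, 6], [2, 5], [4]].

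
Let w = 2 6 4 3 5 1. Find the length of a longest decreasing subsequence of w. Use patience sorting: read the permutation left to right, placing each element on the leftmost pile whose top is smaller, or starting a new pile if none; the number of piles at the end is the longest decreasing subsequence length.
2: new pile. tops = [2]
6: onto pile 1 (replacing 2). tops = [6]
4: new pile. tops = [6, 4]
3: new pile. tops = [6, 4, 3]
5: onto pile 2 (replacing 4). tops = [6, 5, 3]
1: new pile. tops = [6, 5, 3, 1]

4 piles, so the longest decreasing subsequence has length 4.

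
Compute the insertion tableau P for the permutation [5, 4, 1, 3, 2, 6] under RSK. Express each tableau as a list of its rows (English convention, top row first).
Insert 5: appended to row 1. P = [[5]].
Insert 4: 4 bumps 5 from row 1; 5 starts row 2. P = [[4], [5]].
Insert 1: 1 bumps 4 from row 1; 4 bumps 5 from row 2; 5 starts row 3. P = [[1], [4], [5]].
Insert 3: appended to row 1. P = [[1, 3], [4], [5]].
Insert 2: 2 bumps 3 from row 1; 3 bumps 4 from row 2; 4 bumps 5 from row 3; 5 starts row 4. P = [[1, 2], [3], [4], [5]].
Insert 6: appended to row 1. P = [[1, 2, 6], [3], [4], [5]].

So P = [[1, 2, 6], [3], [4], [5]].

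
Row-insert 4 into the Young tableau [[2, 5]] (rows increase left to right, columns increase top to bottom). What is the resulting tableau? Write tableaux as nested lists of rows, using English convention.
In row 1, 4 replaces 5 (the leftmost entry greater than 4); 5 is bumped to row 2. 5 starts a new row 2. The new tableau is [[2, 4], [5]].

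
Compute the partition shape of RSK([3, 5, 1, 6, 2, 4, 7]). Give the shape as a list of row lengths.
RSK row insertion gives P = [[1, 2, 4, 7], [3, 5, 6]], which has shape [4, 3].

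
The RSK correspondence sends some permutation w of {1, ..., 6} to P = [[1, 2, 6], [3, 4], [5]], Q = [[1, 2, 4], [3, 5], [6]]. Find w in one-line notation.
3 5 1 6 4 2

Reverse the RSK construction: for i from n down to 1, find the cell of Q containing i, remove the entry at that cell from P, and reverse-bump it up through P; the value ejected from row 1 is w(i).

Step i=6: Q has 6 at row 3, column 1; remove 5 from row 3 of P and reverse-bump: 5 enters row 2 and ejects 4; 4 enters row 1 and ejects 2. So w(6) = 2. P is now [[1, 4, 6], [3, 5]].
Step i=5: Q has 5 at row 2, column 2; remove 5 from row 2 of P and reverse-bump: 5 enters row 1 and ejects 4. So w(5) = 4. P is now [[1, 5, 6], [3]].
Step i=4: Q has 4 at row 1, column 3; remove that cell from P, ejecting 6. So w(4) = 6. P is now [[1, 5], [3]].
Step i=3: Q has 3 at row 2, column 1; remove 3 from row 2 of P and reverse-bump: 3 enters row 1 and ejects 1. So w(3) = 1. P is now [[3, 5]].
Step i=2: Q has 2 at row 1, column 2; remove that cell from P, ejecting 5. So w(2) = 5. P is now [[3]].
Step i=1: Q has 1 at row 1, column 1; remove that cell from P, ejecting 3. So w(1) = 3. P is now [].

So w = 3 5 1 6 4 2.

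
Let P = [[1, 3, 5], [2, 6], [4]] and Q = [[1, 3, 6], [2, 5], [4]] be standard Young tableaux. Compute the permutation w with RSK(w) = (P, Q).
Reverse RSK: for i = n, n-1, ..., 1, locate i in Q, remove the corresponding corner cell from P, and reverse-bump its entry up through P; the value ejected from row 1 is w(i).

So w = 4 2 6 1 3 5.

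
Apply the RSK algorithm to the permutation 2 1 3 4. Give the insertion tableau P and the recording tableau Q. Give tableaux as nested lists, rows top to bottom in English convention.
P = [[1, 3, 4], [2]], Q = [[1, 3, 4], [2]]

Insert each entry of the permutation into P by Schensted row insertion, recording in Q the position of each new cell.

Insert 2: appended to row 1. P = [[2]].
Insert 1: 1 bumps 2 from row 1; 2 starts row 2. P = [[1], [2]].
Insert 3: appended to row 1. P = [[1, 3], [2]].
Insert 4: appended to row 1. P = [[1, 3, 4], [2]].

So P = [[1, 3, 4], [2]], Q = [[1, 3, 4], [2]].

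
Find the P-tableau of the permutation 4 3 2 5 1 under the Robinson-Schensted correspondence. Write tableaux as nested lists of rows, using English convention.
Insert 4: appended to row 1. P = [[4]].
Insert 3: 3 bumps 4 from row 1; 4 starts row 2. P = [[3], [4]].
Insert 2: 2 bumps 3 from row 1; 3 bumps 4 from row 2; 4 starts row 3. P = [[2], [3], [4]].
Insert 5: appended to row 1. P = [[2, 5], [3], [4]].
Insert 1: 1 bumps 2 from row 1; 2 bumps 3 from row 2; 3 bumps 4 from row 3; 4 starts row 4. P = [[1, 5], [2], [3], [4]].

So P = [[1, 5], [2], [3], [4]].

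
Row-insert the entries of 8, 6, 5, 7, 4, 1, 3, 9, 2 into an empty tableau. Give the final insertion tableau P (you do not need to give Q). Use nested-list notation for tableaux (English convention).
Insert 8: appended to row 1. P = [[8]].
Insert 6: 6 bumps 8 from row 1; 8 starts row 2. P = [[6], [8]].
Insert 5: 5 bumps 6 from row 1; 6 bumps 8 from row 2; 8 starts row 3. P = [[5], [6], [8]].
Insert 7: appended to row 1. P = [[5, 7], [6], [8]].
Insert 4: 4 bumps 5 from row 1; 5 bumps 6 from row 2; 6 bumps 8 from row 3; 8 starts row 4. P = [[4, 7], [5], [6], [8]].
Insert 1: 1 bumps 4 from row 1; 4 bumps 5 from row 2; 5 bumps 6 from row 3; 6 bumps 8 from row 4; 8 starts row 5. P = [[1, 7], [4], [5], [6], [8]].
Insert 3: 3 bumps 7 from row 1; 7 appends to row 2. P = [[1, 3], [4, 7], [5], [6], [8]].
Insert 9: appended to row 1. P = [[1, 3, 9], [4, 7], [5], [6], [8]].
Insert 2: 2 bumps 3 from row 1; 3 bumps 4 from row 2; 4 bumps 5 from row 3; 5 bumps 6 from row 4; 6 bumps 8 from row 5; 8 starts row 6. P = [[1, 2, 9], [3, 7], [4], [5], [6], [8]].

So P = [[1, 2, 9], [3, 7], [4], [5], [6], [8]].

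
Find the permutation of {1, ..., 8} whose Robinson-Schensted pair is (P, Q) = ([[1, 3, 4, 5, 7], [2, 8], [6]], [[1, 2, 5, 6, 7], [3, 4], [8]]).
Reverse the RSK construction: for i from n down to 1, find the cell of Q containing i, remove the entry at that cell from P, and reverse-bump it up through P; the value ejected from row 1 is w(i).

Step i=8: Q has 8 at row 3, column 1; remove 6 from row 3 of P and reverse-bump: 6 enters row 2 and ejects 2; 2 enters row 1 and ejects 1. So w(8) = 1. P is now [[2, 3, 4, 5, 7], [6, 8]].
Step i=7: Q has 7 at row 1, column 5; remove that cell from P, ejecting 7. So w(7) = 7. P is now [[2, 3, 4, 5], [6, 8]].
Step i=6: Q has 6 at row 1, column 4; remove that cell from P, ejecting 5. So w(6) = 5. P is now [[2, 3, 4], [6, 8]].
Step i=5: Q has 5 at row 1, column 3; remove that cell from P, ejecting 4. So w(5) = 4. P is now [[2, 3], [6, 8]].
Step i=4: Q has 4 at row 2, column 2; remove 8 from row 2 of P and reverse-bump: 8 enters row 1 and ejects 3. So w(4) = 3. P is now [[2, 8], [6]].
Step i=3: Q has 3 at row 2, column 1; remove 6 from row 2 of P and reverse-bump: 6 enters row 1 and ejects 2. So w(3) = 2. P is now [[6, 8]].
Step i=2: Q has 2 at row 1, column 2; remove that cell from P, ejecting 8. So w(2) = 8. P is now [[6]].
Step i=1: Q has 1 at row 1, column 1; remove that cell from P, ejecting 6. So w(1) = 6. P is now [].

So w = 6 8 2 3 4 5 7 1.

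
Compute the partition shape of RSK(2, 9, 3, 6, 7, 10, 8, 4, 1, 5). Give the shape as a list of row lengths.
Row-insert each entry into an empty tableau.

After inserting 2: P = [[2]].
After inserting 9: P = [[2, 9]].
After inserting 3: P = [[2, 3], [9]].
After inserting 6: P = [[2, 3, 6], [9]].
After inserting 7: P = [[2, 3, 6, 7], [9]].
After inserting 10: P = [[2, 3, 6, 7, 10], [9]].
After inserting 8: P = [[2, 3, 6, 7, 8], [9, 10]].
After inserting 4: P = [[2, 3, 4, 7, 8], [6, 10], [9]].
After inserting 1: P = [[1, 3, 4, 7, 8], [2, 10], [6], [9]].
After inserting 5: P = [[1, 3, 4, 5, 8], [2, 7], [6, 10], [9]].

The final insertion tableau P = [[1, 3, 4, 5, 8], [2, 7], [6, 10], [9]] has shape [5, 2, 2, 1].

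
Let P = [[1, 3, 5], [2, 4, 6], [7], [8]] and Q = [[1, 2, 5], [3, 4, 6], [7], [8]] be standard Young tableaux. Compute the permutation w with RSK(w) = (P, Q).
2 4 1 3 8 7 6 5

Reverse the RSK construction: for i from n down to 1, find the cell of Q containing i, remove the entry at that cell from P, and reverse-bump it up through P; the value ejected from row 1 is w(i).

Step i=8: Q has 8 at row 4, column 1; remove 8 from row 4 of P and reverse-bump: 8 enters row 3 and ejects 7; 7 enters row 2 and ejects 6; 6 enters row 1 and ejects 5. So w(8) = 5. P is now [[1, 3, 6], [2, 4, 7], [8]].
Step i=7: Q has 7 at row 3, column 1; remove 8 from row 3 of P and reverse-bump: 8 enters row 2 and ejects 7; 7 enters row 1 and ejects 6. So w(7) = 6. P is now [[1, 3, 7], [2, 4, 8]].
Step i=6: Q has 6 at row 2, column 3; remove 8 from row 2 of P and reverse-bump: 8 enters row 1 and ejects 7. So w(6) = 7. P is now [[1, 3, 8], [2, 4]].
Step i=5: Q has 5 at row 1, column 3; remove that cell from P, ejecting 8. So w(5) = 8. P is now [[1, 3], [2, 4]].
Step i=4: Q has 4 at row 2, column 2; remove 4 from row 2 of P and reverse-bump: 4 enters row 1 and ejects 3. So w(4) = 3. P is now [[1, 4], [2]].
Step i=3: Q has 3 at row 2, column 1; remove 2 from row 2 of P and reverse-bump: 2 enters row 1 and ejects 1. So w(3) = 1. P is now [[2, 4]].
Step i=2: Q has 2 at row 1, column 2; remove that cell from P, ejecting 4. So w(2) = 4. P is now [[2]].
Step i=1: Q has 1 at row 1, column 1; remove that cell from P, ejecting 2. So w(1) = 2. P is now [].

So w = 2 4 1 3 8 7 6 5.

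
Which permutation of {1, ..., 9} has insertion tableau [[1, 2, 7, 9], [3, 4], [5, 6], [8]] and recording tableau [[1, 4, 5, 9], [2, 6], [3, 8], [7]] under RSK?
Reverse the RSK construction: for i from n down to 1, find the cell of Q containing i, remove the entry at that cell from P, and reverse-bump it up through P; the value ejected from row 1 is w(i).

Step i=9: Q has 9 at row 1, column 4; remove that cell from P, ejecting 9. So w(9) = 9. P is now [[1, 2, 7], [3, 4], [5, 6], [8]].
Step i=8: Q has 8 at row 3, column 2; remove 6 from row 3 of P and reverse-bump: 6 enters row 2 and ejects 4; 4 enters row 1 and ejects 2. So w(8) = 2. P is now [[1, 4, 7], [3, 6], [5], [8]].
Step i=7: Q has 7 at row 4, column 1; remove 8 from row 4 of P and reverse-bump: 8 enters row 3 and ejects 5; 5 enters row 2 and ejects 3; 3 enters row 1 and ejects 1. So w(7) = 1. P is now [[3, 4, 7], [5, 6], [8]].
Step i=6: Q has 6 at row 2, column 2; remove 6 from row 2 of P and reverse-bump: 6 enters row 1 and ejects 4. So w(6) = 4. P is now [[3, 6, 7], [5], [8]].
Step i=5: Q has 5 at row 1, column 3; remove that cell from P, ejecting 7. So w(5) = 7. P is now [[3, 6], [5], [8]].
Step i=4: Q has 4 at row 1, column 2; remove that cell from P, ejecting 6. So w(4) = 6. P is now [[3], [5], [8]].
Step i=3: Q has 3 at row 3, column 1; remove 8 from row 3 of P and reverse-bump: 8 enters row 2 and ejects 5; 5 enters row 1 and ejects 3. So w(3) = 3. P is now [[5], [8]].
Step i=2: Q has 2 at row 2, column 1; remove 8 from row 2 of P and reverse-bump: 8 enters row 1 and ejects 5. So w(2) = 5. P is now [[8]].
Step i=1: Q has 1 at row 1, column 1; remove that cell from P, ejecting 8. So w(1) = 8. P is now [].

So w = 8 5 3 6 7 4 1 2 9.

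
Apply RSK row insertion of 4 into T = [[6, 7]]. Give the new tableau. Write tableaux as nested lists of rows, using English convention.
[[4, 7], [6]]

In row 1, 4 replaces 6 (the leftmost entry greater than 4); 6 is bumped to row 2. 6 starts a new row 2. The new tableau is [[4, 7], [6]].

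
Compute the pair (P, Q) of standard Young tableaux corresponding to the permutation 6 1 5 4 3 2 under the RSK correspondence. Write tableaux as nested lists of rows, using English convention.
Insert each entry of the permutation into P by Schensted row insertion, recording in Q the position of each new cell.

Insert 6: appended to row 1. P = [[6]].
Insert 1: 1 bumps 6 from row 1; 6 starts row 2. P = [[1], [6]].
Insert 5: appended to row 1. P = [[1, 5], [6]].
Insert 4: 4 bumps 5 from row 1; 5 bumps 6 from row 2; 6 starts row 3. P = [[1, 4], [5], [6]].
Insert 3: 3 bumps 4 from row 1; 4 bumps 5 from row 2; 5 bumps 6 from row 3; 6 starts row 4. P = [[1, 3], [4], [5], [6]].
Insert 2: 2 bumps 3 from row 1; 3 bumps 4 from row 2; 4 bumps 5 from row 3; 5 bumps 6 from row 4; 6 starts row 5. P = [[1, 2], [3], [4], [5], [6]].

So P = [[1, 2], [3], [4], [5], [6]], Q = [[1, 3], [2], [4], [5], [6]].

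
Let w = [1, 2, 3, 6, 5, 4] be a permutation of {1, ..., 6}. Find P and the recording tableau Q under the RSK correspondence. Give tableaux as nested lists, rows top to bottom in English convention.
Insert each entry of the permutation into P by Schensted row insertion, recording in Q the position of each new cell.

Insert 1: appended to row 1. P = [[1]].
Insert 2: appended to row 1. P = [[1, 2]].
Insert 3: appended to row 1. P = [[1, 2, 3]].
Insert 6: appended to row 1. P = [[1, 2, 3, 6]].
Insert 5: 5 bumps 6 from row 1; 6 starts row 2. P = [[1, 2, 3, 5], [6]].
Insert 4: 4 bumps 5 from row 1; 5 bumps 6 from row 2; 6 starts row 3. P = [[1, 2, 3, 4], [5], [6]].

So P = [[1, 2, 3, 4], [5], [6]], Q = [[1, 2, 3, 4], [5], [6]].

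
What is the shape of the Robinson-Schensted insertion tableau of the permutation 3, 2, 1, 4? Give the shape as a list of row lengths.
Row-insert each entry into an empty tableau.

After inserting 3: P = [[3]].
After inserting 2: P = [[2], [3]].
After inserting 1: P = [[1], [2], [3]].
After inserting 4: P = [[1, 4], [2], [3]].

The final insertion tableau P = [[1, 4], [2], [3]] has shape [2, 1, 1].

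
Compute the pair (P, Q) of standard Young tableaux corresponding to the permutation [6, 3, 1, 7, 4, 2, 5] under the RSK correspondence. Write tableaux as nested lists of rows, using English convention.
Insert each entry of the permutation into P by Schensted row insertion, recording in Q the position of each new cell.

Insert 6: appended to row 1. P = [[6]].
Insert 3: 3 bumps 6 from row 1; 6 starts row 2. P = [[3], [6]].
Insert 1: 1 bumps 3 from row 1; 3 bumps 6 from row 2; 6 starts row 3. P = [[1], [3], [6]].
Insert 7: appended to row 1. P = [[1, 7], [3], [6]].
Insert 4: 4 bumps 7 from row 1; 7 appends to row 2. P = [[1, 4], [3, 7], [6]].
Insert 2: 2 bumps 4 from row 1; 4 bumps 7 from row 2; 7 appends to row 3. P = [[1, 2], [3, 4], [6, 7]].
Insert 5: appended to row 1. P = [[1, 2, 5], [3, 4], [6, 7]].

So P = [[1, 2, 5], [3, 4], [6, 7]], Q = [[1, 4, 7], [2, 5], [3, 6]].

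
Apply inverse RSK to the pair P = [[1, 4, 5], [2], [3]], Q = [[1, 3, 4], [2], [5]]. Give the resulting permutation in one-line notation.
3 2 4 5 1

Reverse the RSK construction: for i from n down to 1, find the cell of Q containing i, remove the entry at that cell from P, and reverse-bump it up through P; the value ejected from row 1 is w(i).

Step i=5: Q has 5 at row 3, column 1; remove 3 from row 3 of P and reverse-bump: 3 enters row 2 and ejects 2; 2 enters row 1 and ejects 1. So w(5) = 1. P is now [[2, 4, 5], [3]].
Step i=4: Q has 4 at row 1, column 3; remove that cell from P, ejecting 5. So w(4) = 5. P is now [[2, 4], [3]].
Step i=3: Q has 3 at row 1, column 2; remove that cell from P, ejecting 4. So w(3) = 4. P is now [[2], [3]].
Step i=2: Q has 2 at row 2, column 1; remove 3 from row 2 of P and reverse-bump: 3 enters row 1 and ejects 2. So w(2) = 2. P is now [[3]].
Step i=1: Q has 1 at row 1, column 1; remove that cell from P, ejecting 3. So w(1) = 3. P is now [].

So w = 3 2 4 5 1.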